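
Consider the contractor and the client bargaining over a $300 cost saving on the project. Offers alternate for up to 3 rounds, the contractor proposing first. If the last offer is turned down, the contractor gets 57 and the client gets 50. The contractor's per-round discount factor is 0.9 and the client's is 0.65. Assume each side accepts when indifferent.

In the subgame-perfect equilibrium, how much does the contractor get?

251.25

Solve by backward induction from round 3.
Round 3 (the contractor proposes): the client gets 50 if talks fail, so the contractor offers 50 and keeps 250.
Round 2 (the client proposes): the contractor can get 250 next round, worth 0.9 × 250 = 225 now. The client offers 225 and keeps 300 − 225 = 75.
Round 1 (the contractor proposes): the client can get 75 next round, worth 0.65 × 75 = 48.75 now; the contractor offers that and keeps 251.25.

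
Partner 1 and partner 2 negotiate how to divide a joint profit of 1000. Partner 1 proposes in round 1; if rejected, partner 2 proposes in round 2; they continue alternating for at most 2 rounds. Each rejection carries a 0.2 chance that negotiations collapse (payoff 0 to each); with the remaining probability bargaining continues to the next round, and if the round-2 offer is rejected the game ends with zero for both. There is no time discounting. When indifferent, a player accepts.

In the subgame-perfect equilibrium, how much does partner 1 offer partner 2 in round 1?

800

By backward induction:
Round 2 (partner 2 proposes): rejection yields 0 for partner 1; partner 2 offers 0 and keeps 1000.
Round 1 (partner 1 proposes): rejecting gives partner 2 an expected 0.8 × 1000 = 800, so partner 1 offers 800, keeping 200.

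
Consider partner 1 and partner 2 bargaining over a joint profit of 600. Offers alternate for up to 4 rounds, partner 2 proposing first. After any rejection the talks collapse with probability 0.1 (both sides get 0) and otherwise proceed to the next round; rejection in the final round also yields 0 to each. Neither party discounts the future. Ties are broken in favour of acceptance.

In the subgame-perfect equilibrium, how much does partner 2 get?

By backward induction:
Round 4 (partner 1 proposes): partner 2 will accept anything ≥ 0, so partner 1 offers 0 and keeps 600.
Round 3 (partner 2 proposes): rejecting gives partner 1 an expected 0.9 × 600 = 540; partner 2 offers that and keeps 60.
Round 2 (partner 1 proposes): rejecting gives partner 2 an expected 0.9 × 60 = 54. Partner 1 offers 54 and keeps 600 − 54 = 546.
Round 1 (partner 2 proposes): rejecting gives partner 1 an expected 0.9 × 546 = 491.4, so partner 2 offers 491.4, keeping 108.6.

108.6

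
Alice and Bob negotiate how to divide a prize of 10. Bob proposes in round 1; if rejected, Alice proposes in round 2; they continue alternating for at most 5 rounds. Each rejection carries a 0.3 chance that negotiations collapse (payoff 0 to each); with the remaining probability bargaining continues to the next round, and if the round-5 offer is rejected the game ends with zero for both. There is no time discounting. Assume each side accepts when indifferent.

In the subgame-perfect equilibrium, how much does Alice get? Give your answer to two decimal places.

3.13

Round 5 (Bob proposes): Alice will accept anything ≥ 0, so Bob offers 0 and keeps 10.
Round 4 (Alice proposes): rejecting gives Bob an expected 0.7 × 10 = 7, so Alice offers 7, keeping 3.
Round 3 (Bob proposes): rejecting gives Alice an expected 0.7 × 3 = 2.1, so Bob offers 2.1, keeping 7.9.
Round 2 (Alice proposes): rejecting gives Bob an expected 0.7 × 7.9 = 5.53; Alice offers that and keeps 4.47.
Round 1 (Bob proposes): rejecting gives Alice an expected 0.7 × 4.47 = 3.129. Bob offers 3.129 and keeps 10 − 3.129 = 6.871.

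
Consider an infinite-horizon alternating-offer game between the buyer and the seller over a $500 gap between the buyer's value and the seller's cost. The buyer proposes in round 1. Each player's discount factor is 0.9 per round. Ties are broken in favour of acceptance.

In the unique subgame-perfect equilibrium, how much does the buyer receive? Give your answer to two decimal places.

In a stationary SPE each proposer offers the other exactly their discounted continuation value.
If the buyer keeps x when proposing and the seller keeps y when proposing, then x = 500 − 0.9y and y = 500 − 0.9x.
Solving: x = 500(1 − 0.9) / (1 − 0.9·0.9) = 50 / 0.19 ≈ 263.1579.
The seller gets 500 − 263.1579 ≈ 236.8421.

263.16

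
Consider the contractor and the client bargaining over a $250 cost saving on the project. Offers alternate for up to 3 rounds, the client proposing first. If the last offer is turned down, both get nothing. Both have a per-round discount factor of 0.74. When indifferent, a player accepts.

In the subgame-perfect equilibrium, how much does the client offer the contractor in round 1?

48.1

Round 3 (the client proposes): the contractor will accept anything ≥ 0, so the client offers 0 and keeps 250.
Round 2 (the contractor proposes): the client can get 250 next round, worth 0.74 × 250 = 185 now, so the contractor offers 185, keeping 65.
Round 1 (the client proposes): the contractor can get 65 next round, worth 0.74 × 65 = 48.1 now; the client offers that and keeps 201.9.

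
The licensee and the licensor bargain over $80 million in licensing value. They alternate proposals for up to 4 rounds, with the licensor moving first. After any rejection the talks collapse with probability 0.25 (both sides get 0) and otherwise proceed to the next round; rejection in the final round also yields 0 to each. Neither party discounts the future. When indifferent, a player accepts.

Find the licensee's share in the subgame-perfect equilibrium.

Round 4 (the licensee proposes): rejection yields 0 for the licensor; the licensee offers 0 and keeps 80.
Round 3 (the licensor proposes): rejecting gives the licensee an expected 0.75 × 80 = 60; the licensor offers that and keeps 20.
Round 2 (the licensee proposes): rejecting gives the licensor an expected 0.75 × 20 = 15, so the licensee offers 15, keeping 65.
Round 1 (the licensor proposes): rejecting gives the licensee an expected 0.75 × 65 = 48.75. The licensor offers 48.75 and keeps 80 − 48.75 = 31.25.

48.75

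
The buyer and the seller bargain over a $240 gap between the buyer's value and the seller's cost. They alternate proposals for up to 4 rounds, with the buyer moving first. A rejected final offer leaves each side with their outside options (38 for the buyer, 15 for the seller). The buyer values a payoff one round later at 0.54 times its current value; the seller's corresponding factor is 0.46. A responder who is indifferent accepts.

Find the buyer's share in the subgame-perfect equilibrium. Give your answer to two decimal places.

Round 4 (the seller proposes): the buyer gets 38 if talks fail, so the seller offers 38 and keeps 202.
Round 3 (the buyer proposes): the seller can get 202 next round, worth 0.46 × 202 = 92.92 now. The buyer offers 92.92 and keeps 240 − 92.92 = 147.08.
Round 2 (the seller proposes): the buyer can get 147.08 next round, worth 0.54 × 147.08 = 79.4232 now, so the seller offers 79.4232, keeping 160.5768.
Round 1 (the buyer proposes): the seller can get 160.5768 next round, worth 0.46 × 160.5768 = 73.865328 now, so the buyer offers 73.865328, keeping 166.134672.

166.13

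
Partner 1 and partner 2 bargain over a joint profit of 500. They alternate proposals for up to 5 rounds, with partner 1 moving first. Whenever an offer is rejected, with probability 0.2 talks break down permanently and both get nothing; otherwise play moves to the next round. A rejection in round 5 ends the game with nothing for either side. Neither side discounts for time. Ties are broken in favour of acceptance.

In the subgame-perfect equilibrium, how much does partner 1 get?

Round 5 (partner 1 proposes): rejection yields 0 for partner 2; partner 1 offers 0 and keeps 500.
Round 4 (partner 2 proposes): rejecting gives partner 1 an expected 0.8 × 500 = 400. Partner 2 offers 400 and keeps 500 − 400 = 100.
Round 3 (partner 1 proposes): rejecting gives partner 2 an expected 0.8 × 100 = 80. Partner 1 offers 80 and keeps 500 − 80 = 420.
Round 2 (partner 2 proposes): rejecting gives partner 1 an expected 0.8 × 420 = 336; partner 2 offers that and keeps 164.
Round 1 (partner 1 proposes): rejecting gives partner 2 an expected 0.8 × 164 = 131.2. Partner 1 offers 131.2 and keeps 500 − 131.2 = 368.8.

368.8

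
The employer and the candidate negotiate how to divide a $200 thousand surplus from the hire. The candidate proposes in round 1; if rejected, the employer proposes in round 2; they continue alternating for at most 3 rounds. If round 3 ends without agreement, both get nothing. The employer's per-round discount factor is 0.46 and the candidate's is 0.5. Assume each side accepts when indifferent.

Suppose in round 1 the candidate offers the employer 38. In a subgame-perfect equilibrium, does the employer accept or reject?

Reject

Round 3 (the candidate proposes): rejection yields 0 for the employer; the candidate offers 0 and keeps 200.
Round 2 (the employer proposes): the candidate can get 200 next round, worth 0.5 × 200 = 100 now. The employer offers 100 and keeps 200 − 100 = 100.
So by rejecting in round 1, the employer gets 100 next round, worth 0.46 × 100 = 46 now.
Offer 38 < 46, so the employer rejects.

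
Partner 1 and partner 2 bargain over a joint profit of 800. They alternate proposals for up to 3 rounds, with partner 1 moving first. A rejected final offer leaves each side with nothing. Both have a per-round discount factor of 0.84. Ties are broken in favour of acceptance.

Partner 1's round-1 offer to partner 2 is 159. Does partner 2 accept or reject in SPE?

Work out partner 2's continuation value if the offer is rejected.
Round 3 (partner 1 proposes): rejection yields 0 for partner 2; partner 1 offers 0 and keeps 800.
Round 2 (partner 2 proposes): partner 1 can get 800 next round, worth 0.84 × 800 = 672 now; partner 2 offers that and keeps 128.
So by rejecting in round 1, partner 2 gets 128 next round, worth 0.84 × 128 = 107.52 now.
Offer 159 ≥ 107.52, so partner 2 accepts.

Accept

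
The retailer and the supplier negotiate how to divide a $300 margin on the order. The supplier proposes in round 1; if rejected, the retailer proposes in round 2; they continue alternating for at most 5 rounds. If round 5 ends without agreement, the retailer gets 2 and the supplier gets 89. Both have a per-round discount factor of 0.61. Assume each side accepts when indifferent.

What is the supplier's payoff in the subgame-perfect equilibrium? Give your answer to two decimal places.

Round 5 (the supplier proposes): the retailer gets 2 if talks fail, so the supplier offers 2 and keeps 298.
Round 4 (the retailer proposes): the supplier can get 298 next round, worth 0.61 × 298 = 181.78 now; the retailer offers that and keeps 118.22.
Round 3 (the supplier proposes): the retailer can get 118.22 next round, worth 0.61 × 118.22 = 72.1142 now. The supplier offers 72.1142 and keeps 300 − 72.1142 = 227.8858.
Round 2 (the retailer proposes): the supplier can get 227.8858 next round, worth 0.61 × 227.8858 = 139.010338 now. The retailer offers 139.010338 and keeps 300 − 139.010338 = 160.989662.
Round 1 (the supplier proposes): the retailer can get 160.989662 next round, worth 0.61 × 160.989662 = 98.20369382 now; the supplier offers that and keeps 201.79630618.

201.80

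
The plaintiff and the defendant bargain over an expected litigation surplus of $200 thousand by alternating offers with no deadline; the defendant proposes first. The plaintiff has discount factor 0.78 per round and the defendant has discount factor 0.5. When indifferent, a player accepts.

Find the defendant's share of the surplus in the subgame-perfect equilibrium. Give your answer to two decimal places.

72.13

When the defendant proposes, the plaintiff accepts any offer worth at least 0.78 times what the plaintiff would get by proposing next round; and vice versa.
This gives x = 200 − 0.78y and y = 200 − 0.5x, where x and y are each side's share when it proposes.
Hence (1 − 0.78·0.5)x = 200(1 − 0.78), i.e. 0.61·x = 44.
x ≈ 72.1311; the plaintiff's share is 200 − x ≈ 127.8689.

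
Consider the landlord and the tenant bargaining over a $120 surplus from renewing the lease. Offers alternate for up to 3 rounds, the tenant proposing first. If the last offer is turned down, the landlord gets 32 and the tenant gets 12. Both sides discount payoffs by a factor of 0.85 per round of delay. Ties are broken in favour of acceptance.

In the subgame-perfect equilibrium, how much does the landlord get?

By backward induction:
Round 3 (the tenant proposes): the landlord gets 32 if talks fail, so the tenant offers 32 and keeps 88.
Round 2 (the landlord proposes): the tenant can get 88 next round, worth 0.85 × 88 = 74.8 now; the landlord offers that and keeps 45.2.
Round 1 (the tenant proposes): the landlord can get 45.2 next round, worth 0.85 × 45.2 = 38.42 now, so the tenant offers 38.42, keeping 81.58.

38.42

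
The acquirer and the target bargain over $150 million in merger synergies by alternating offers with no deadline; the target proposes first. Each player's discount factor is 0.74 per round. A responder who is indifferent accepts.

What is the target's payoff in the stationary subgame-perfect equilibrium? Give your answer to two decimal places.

When the target proposes, the acquirer accepts any offer worth at least 0.74 times what the acquirer would get by proposing next round; and vice versa.
This gives x = 150 − 0.74y and y = 150 − 0.74x, where x and y are each side's share when it proposes.
Hence (1 − 0.74·0.74)x = 150(1 − 0.74), i.e. 0.4524·x = 39.
x ≈ 86.2069; the acquirer's share is 150 − x ≈ 63.7931.

86.21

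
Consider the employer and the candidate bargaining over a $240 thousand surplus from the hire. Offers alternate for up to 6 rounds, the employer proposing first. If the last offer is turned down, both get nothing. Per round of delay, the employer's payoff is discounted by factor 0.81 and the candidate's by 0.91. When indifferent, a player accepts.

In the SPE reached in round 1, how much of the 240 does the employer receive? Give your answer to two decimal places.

49.26

Round 6 (the candidate proposes): rejection yields 0 for the employer; the candidate offers 0 and keeps 240.
Round 5 (the employer proposes): the candidate can get 240 next round, worth 0.91 × 240 = 218.4 now; the employer offers that and keeps 21.6.
Round 4 (the candidate proposes): the employer can get 21.6 next round, worth 0.81 × 21.6 = 17.496 now; the candidate offers that and keeps 222.504.
Round 3 (the employer proposes): the candidate can get 222.504 next round, worth 0.91 × 222.504 = 202.47864 now. The employer offers 202.47864 and keeps 240 − 202.47864 = 37.52136.
Round 2 (the candidate proposes): the employer can get 37.52136 next round, worth 0.81 × 37.52136 = 30.3923016 now. The candidate offers 30.3923016 and keeps 240 − 30.3923016 = 209.6076984.
Round 1 (the employer proposes): the candidate can get 209.6076984 next round, worth 0.91 × 209.6076984 = 190.743005544 now. The employer offers 190.743005544 and keeps 240 − 190.743005544 = 49.256994456.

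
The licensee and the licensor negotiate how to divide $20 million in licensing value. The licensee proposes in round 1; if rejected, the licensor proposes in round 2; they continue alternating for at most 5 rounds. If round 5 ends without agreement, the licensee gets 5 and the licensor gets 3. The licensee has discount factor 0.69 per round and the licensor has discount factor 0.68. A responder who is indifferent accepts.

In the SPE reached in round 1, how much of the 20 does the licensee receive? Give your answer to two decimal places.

Solve by backward induction from round 5.
Round 5 (the licensee proposes): the licensor gets 3 if talks fail, so the licensee offers 3 and keeps 17.
Round 4 (the licensor proposes): the licensee can get 17 next round, worth 0.69 × 17 = 11.73 now, so the licensor offers 11.73, keeping 8.27.
Round 3 (the licensee proposes): the licensor can get 8.27 next round, worth 0.68 × 8.27 = 5.6236 now, so the licensee offers 5.6236, keeping 14.3764.
Round 2 (the licensor proposes): the licensee can get 14.3764 next round, worth 0.69 × 14.3764 = 9.919716 now, so the licensor offers 9.919716, keeping 10.080284.
Round 1 (the licensee proposes): the licensor can get 10.080284 next round, worth 0.68 × 10.080284 = 6.85459312 now, so the licensee offers 6.85459312, keeping 13.14540688.

13.15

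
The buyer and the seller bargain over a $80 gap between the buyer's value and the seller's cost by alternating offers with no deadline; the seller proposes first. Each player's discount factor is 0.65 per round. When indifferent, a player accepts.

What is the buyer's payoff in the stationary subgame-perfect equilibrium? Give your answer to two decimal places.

31.52

In a stationary SPE each proposer offers the other exactly their discounted continuation value.
If the seller keeps x when proposing and the buyer keeps y when proposing, then x = 80 − 0.65y and y = 80 − 0.65x.
Solving: x = 80(1 − 0.65) / (1 − 0.65·0.65) = 28 / 0.5775 ≈ 48.4848.
The buyer gets 80 − 48.4848 ≈ 31.5152.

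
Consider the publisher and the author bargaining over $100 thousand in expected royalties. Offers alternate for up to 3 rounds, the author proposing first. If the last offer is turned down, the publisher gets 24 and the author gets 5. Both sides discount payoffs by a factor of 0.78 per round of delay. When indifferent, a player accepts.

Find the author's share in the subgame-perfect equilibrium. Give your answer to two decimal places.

Work backward from the last round.
Round 3 (the author proposes): the publisher gets 24 if talks fail, so the author offers 24 and keeps 76.
Round 2 (the publisher proposes): the author can get 76 next round, worth 0.78 × 76 = 59.28 now. The publisher offers 59.28 and keeps 100 − 59.28 = 40.72.
Round 1 (the author proposes): the publisher can get 40.72 next round, worth 0.78 × 40.72 = 31.7616 now. The author offers 31.7616 and keeps 100 − 31.7616 = 68.2384.

68.24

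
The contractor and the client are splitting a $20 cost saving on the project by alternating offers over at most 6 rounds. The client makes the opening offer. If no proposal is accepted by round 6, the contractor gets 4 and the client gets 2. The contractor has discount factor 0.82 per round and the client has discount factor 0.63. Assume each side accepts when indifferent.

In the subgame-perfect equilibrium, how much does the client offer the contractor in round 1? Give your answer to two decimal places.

13.14

By backward induction:
Round 6 (the contractor proposes): the client gets 2 if talks fail, so the contractor offers 2 and keeps 18.
Round 5 (the client proposes): the contractor can get 18 next round, worth 0.82 × 18 = 14.76 now; the client offers that and keeps 5.24.
Round 4 (the contractor proposes): the client can get 5.24 next round, worth 0.63 × 5.24 = 3.3012 now. The contractor offers 3.3012 and keeps 20 − 3.3012 = 16.6988.
Round 3 (the client proposes): the contractor can get 16.6988 next round, worth 0.82 × 16.6988 = 13.693016 now, so the client offers 13.693016, keeping 6.306984.
Round 2 (the contractor proposes): the client can get 6.306984 next round, worth 0.63 × 6.306984 = 3.97339992 now; the contractor offers that and keeps 16.02660008.
Round 1 (the client proposes): the contractor can get 16.02660008 next round, worth 0.82 × 16.02660008 = 13.1418120656 now. The client offers 13.1418120656 and keeps 20 − 13.1418120656 = 6.8581879344.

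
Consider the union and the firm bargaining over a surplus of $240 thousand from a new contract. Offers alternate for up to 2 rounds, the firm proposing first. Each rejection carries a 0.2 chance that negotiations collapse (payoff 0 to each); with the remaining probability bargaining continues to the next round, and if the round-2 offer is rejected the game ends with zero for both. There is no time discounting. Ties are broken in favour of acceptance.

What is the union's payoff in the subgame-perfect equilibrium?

192

Round 2 (the union proposes): rejection yields 0 for the firm; the union offers 0 and keeps 240.
Round 1 (the firm proposes): rejecting gives the union an expected 0.8 × 240 = 192. The firm offers 192 and keeps 240 − 192 = 48.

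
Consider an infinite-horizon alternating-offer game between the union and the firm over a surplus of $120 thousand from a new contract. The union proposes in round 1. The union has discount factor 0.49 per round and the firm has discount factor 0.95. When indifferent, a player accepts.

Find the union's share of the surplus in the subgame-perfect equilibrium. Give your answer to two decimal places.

In a stationary SPE each proposer offers the other exactly their discounted continuation value.
If the union keeps x when proposing and the firm keeps y when proposing, then x = 120 − 0.95y and y = 120 − 0.49x.
Solving: x = 120(1 − 0.95) / (1 − 0.49·0.95) = 6 / 0.5345 ≈ 11.2254.
The firm gets 120 − 11.2254 ≈ 108.7746.

11.23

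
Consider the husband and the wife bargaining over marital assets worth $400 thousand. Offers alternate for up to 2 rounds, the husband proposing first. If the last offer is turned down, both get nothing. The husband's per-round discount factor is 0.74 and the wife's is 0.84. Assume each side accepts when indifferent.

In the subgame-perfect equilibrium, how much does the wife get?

Round 2 (the wife proposes): the husband will accept anything ≥ 0, so the wife offers 0 and keeps 400.
Round 1 (the husband proposes): the wife can get 400 next round, worth 0.84 × 400 = 336 now; the husband offers that and keeps 64.

336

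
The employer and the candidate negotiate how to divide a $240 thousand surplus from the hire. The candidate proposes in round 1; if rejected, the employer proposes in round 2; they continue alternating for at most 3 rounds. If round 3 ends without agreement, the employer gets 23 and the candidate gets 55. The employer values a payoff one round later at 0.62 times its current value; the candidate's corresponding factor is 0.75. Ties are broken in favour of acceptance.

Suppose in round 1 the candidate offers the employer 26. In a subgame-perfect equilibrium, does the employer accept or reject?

Reject

Round 3 (the candidate proposes): the employer gets 23 if talks fail, so the candidate offers 23 and keeps 217.
Round 2 (the employer proposes): the candidate can get 217 next round, worth 0.75 × 217 = 162.75 now, so the employer offers 162.75, keeping 77.25.
So by rejecting in round 1, the employer gets 77.25 next round, worth 0.62 × 77.25 = 47.895 now.
Offer 26 < 47.895, so the employer rejects.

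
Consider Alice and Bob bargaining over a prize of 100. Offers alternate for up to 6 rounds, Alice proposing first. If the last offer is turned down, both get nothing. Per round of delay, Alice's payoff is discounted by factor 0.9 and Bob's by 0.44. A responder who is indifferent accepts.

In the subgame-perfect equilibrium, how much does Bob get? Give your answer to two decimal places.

Round 6 (Bob proposes): rejection yields 0 for Alice; Bob offers 0 and keeps 100.
Round 5 (Alice proposes): Bob can get 100 next round, worth 0.44 × 100 = 44 now. Alice offers 44 and keeps 100 − 44 = 56.
Round 4 (Bob proposes): Alice can get 56 next round, worth 0.9 × 56 = 50.4 now. Bob offers 50.4 and keeps 100 − 50.4 = 49.6.
Round 3 (Alice proposes): Bob can get 49.6 next round, worth 0.44 × 49.6 = 21.824 now, so Alice offers 21.824, keeping 78.176.
Round 2 (Bob proposes): Alice can get 78.176 next round, worth 0.9 × 78.176 = 70.3584 now; Bob offers that and keeps 29.6416.
Round 1 (Alice proposes): Bob can get 29.6416 next round, worth 0.44 × 29.6416 = 13.042304 now, so Alice offers 13.042304, keeping 86.957696.

13.04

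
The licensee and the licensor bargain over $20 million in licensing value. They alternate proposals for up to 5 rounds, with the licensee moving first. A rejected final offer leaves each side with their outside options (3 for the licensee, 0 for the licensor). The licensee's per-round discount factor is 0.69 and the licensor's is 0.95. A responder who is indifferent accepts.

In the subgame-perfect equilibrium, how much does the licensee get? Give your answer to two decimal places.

10.25

By backward induction:
Round 5 (the licensee proposes): rejection yields 0 for the licensor; the licensee offers 0 and keeps 20.
Round 4 (the licensor proposes): the licensee can get 20 next round, worth 0.69 × 20 = 13.8 now. The licensor offers 13.8 and keeps 20 − 13.8 = 6.2.
Round 3 (the licensee proposes): the licensor can get 6.2 next round, worth 0.95 × 6.2 = 5.89 now, so the licensee offers 5.89, keeping 14.11.
Round 2 (the licensor proposes): the licensee can get 14.11 next round, worth 0.69 × 14.11 = 9.7359 now, so the licensor offers 9.7359, keeping 10.2641.
Round 1 (the licensee proposes): the licensor can get 10.2641 next round, worth 0.95 × 10.2641 = 9.750895 now, so the licensee offers 9.750895, keeping 10.249105.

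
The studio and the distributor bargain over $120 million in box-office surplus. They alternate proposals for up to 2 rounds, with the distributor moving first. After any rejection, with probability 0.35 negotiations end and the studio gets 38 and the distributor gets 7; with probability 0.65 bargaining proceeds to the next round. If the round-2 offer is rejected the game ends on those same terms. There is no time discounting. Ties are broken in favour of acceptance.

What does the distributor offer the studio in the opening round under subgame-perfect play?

86.75

By backward induction:
Round 2 (the studio proposes): the distributor gets 7 if talks fail, so the studio offers 7 and keeps 113.
Round 1 (the distributor proposes): rejecting gives the studio an expected 0.65 × 113 + 0.35 × 38 = 86.75, so the distributor offers 86.75, keeping 33.25.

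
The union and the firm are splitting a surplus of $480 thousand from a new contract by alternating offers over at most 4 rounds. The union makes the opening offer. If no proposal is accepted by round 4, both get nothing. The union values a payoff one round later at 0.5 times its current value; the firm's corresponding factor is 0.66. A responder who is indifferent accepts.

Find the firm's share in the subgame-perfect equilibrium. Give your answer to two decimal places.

262.94

Round 4 (the firm proposes): the union will accept anything ≥ 0, so the firm offers 0 and keeps 480.
Round 3 (the union proposes): the firm can get 480 next round, worth 0.66 × 480 = 316.8 now. The union offers 316.8 and keeps 480 − 316.8 = 163.2.
Round 2 (the firm proposes): the union can get 163.2 next round, worth 0.5 × 163.2 = 81.6 now. The firm offers 81.6 and keeps 480 − 81.6 = 398.4.
Round 1 (the union proposes): the firm can get 398.4 next round, worth 0.66 × 398.4 = 262.944 now, so the union offers 262.944, keeping 217.056.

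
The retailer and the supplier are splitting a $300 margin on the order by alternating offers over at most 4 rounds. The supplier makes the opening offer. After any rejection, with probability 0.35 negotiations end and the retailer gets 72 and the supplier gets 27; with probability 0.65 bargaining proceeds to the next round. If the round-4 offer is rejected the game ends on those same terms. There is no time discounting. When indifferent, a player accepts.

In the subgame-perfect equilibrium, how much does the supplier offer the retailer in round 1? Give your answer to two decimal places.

By backward induction:
Round 4 (the retailer proposes): the supplier gets 27 if talks fail, so the retailer offers 27 and keeps 273.
Round 3 (the supplier proposes): rejecting gives the retailer an expected 0.65 × 273 + 0.35 × 72 = 202.65. The supplier offers 202.65 and keeps 300 − 202.65 = 97.35.
Round 2 (the retailer proposes): rejecting gives the supplier an expected 0.65 × 97.35 + 0.35 × 27 = 72.7275. The retailer offers 72.7275 and keeps 300 − 72.7275 = 227.2725.
Round 1 (the supplier proposes): rejecting gives the retailer an expected 0.65 × 227.2725 + 0.35 × 72 = 172.927125, so the supplier offers 172.927125, keeping 127.072875.

172.93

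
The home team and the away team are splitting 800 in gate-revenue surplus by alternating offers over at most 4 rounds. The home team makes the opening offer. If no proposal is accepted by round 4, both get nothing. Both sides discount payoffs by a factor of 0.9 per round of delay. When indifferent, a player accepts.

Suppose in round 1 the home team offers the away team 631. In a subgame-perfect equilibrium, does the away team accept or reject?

Reject

Round 4 (the away team proposes): rejection yields 0 for the home team; the away team offers 0 and keeps 800.
Round 3 (the home team proposes): the away team can get 800 next round, worth 0.9 × 800 = 720 now; the home team offers that and keeps 80.
Round 2 (the away team proposes): the home team can get 80 next round, worth 0.9 × 80 = 72 now. The away team offers 72 and keeps 800 − 72 = 728.
So by rejecting in round 1, the away team gets 728 next round, worth 0.9 × 728 = 655.2 now.
Offer 631 < 655.2, so the away team rejects.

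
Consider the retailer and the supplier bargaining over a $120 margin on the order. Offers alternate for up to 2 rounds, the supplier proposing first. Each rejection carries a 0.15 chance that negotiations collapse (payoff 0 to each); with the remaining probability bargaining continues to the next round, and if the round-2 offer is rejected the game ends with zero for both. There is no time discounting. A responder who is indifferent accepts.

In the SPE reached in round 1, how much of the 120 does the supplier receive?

18

By backward induction:
Round 2 (the retailer proposes): the supplier will accept anything ≥ 0, so the retailer offers 0 and keeps 120.
Round 1 (the supplier proposes): rejecting gives the retailer an expected 0.85 × 120 = 102; the supplier offers that and keeps 18.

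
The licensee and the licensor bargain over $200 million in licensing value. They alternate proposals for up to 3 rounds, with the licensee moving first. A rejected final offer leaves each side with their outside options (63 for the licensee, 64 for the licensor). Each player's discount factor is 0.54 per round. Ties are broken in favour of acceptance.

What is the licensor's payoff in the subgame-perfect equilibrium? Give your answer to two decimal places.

Round 3 (the licensee proposes): the licensor gets 64 if talks fail, so the licensee offers 64 and keeps 136.
Round 2 (the licensor proposes): the licensee can get 136 next round, worth 0.54 × 136 = 73.44 now; the licensor offers that and keeps 126.56.
Round 1 (the licensee proposes): the licensor can get 126.56 next round, worth 0.54 × 126.56 = 68.3424 now; the licensee offers that and keeps 131.6576.

68.34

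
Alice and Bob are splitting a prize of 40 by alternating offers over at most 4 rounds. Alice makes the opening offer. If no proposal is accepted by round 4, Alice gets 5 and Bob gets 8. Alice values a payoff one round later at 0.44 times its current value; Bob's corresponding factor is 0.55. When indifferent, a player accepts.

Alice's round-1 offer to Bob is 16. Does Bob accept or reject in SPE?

Reject

Work out Bob's continuation value if the offer is rejected.
Round 4 (Bob proposes): Alice gets 5 if talks fail, so Bob offers 5 and keeps 35.
Round 3 (Alice proposes): Bob can get 35 next round, worth 0.55 × 35 = 19.25 now, so Alice offers 19.25, keeping 20.75.
Round 2 (Bob proposes): Alice can get 20.75 next round, worth 0.44 × 20.75 = 9.13 now, so Bob offers 9.13, keeping 30.87.
So by rejecting in round 1, Bob gets 30.87 next round, worth 0.55 × 30.87 = 16.9785 now.
Offer 16 < 16.9785, so Bob rejects.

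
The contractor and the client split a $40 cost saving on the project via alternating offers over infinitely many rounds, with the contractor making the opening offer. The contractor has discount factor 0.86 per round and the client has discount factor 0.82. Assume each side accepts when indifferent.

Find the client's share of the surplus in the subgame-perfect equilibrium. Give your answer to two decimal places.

In a stationary SPE each proposer offers the other exactly their discounted continuation value.
If the contractor keeps x when proposing and the client keeps y when proposing, then x = 40 − 0.82y and y = 40 − 0.86x.
Solving: x = 40(1 − 0.82) / (1 − 0.86·0.82) = 7.2 / 0.2948 ≈ 24.4233.
The client gets 40 − 24.4233 ≈ 15.5767.

15.58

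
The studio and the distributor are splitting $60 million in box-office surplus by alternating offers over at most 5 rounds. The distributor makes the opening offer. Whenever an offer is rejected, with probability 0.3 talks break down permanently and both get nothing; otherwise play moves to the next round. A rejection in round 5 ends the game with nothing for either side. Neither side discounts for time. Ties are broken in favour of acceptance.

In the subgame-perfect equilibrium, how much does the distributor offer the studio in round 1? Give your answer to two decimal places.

Round 5 (the distributor proposes): the studio will accept anything ≥ 0, so the distributor offers 0 and keeps 60.
Round 4 (the studio proposes): rejecting gives the distributor an expected 0.7 × 60 = 42; the studio offers that and keeps 18.
Round 3 (the distributor proposes): rejecting gives the studio an expected 0.7 × 18 = 12.6, so the distributor offers 12.6, keeping 47.4.
Round 2 (the studio proposes): rejecting gives the distributor an expected 0.7 × 47.4 = 33.18, so the studio offers 33.18, keeping 26.82.
Round 1 (the distributor proposes): rejecting gives the studio an expected 0.7 × 26.82 = 18.774; the distributor offers that and keeps 41.226.

18.77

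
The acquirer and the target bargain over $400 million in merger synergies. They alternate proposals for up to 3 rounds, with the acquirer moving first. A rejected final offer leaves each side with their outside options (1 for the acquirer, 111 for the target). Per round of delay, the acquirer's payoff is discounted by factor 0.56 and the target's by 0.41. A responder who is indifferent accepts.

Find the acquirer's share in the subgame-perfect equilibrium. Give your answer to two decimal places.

Round 3 (the acquirer proposes): the target gets 111 if talks fail, so the acquirer offers 111 and keeps 289.
Round 2 (the target proposes): the acquirer can get 289 next round, worth 0.56 × 289 = 161.84 now. The target offers 161.84 and keeps 400 − 161.84 = 238.16.
Round 1 (the acquirer proposes): the target can get 238.16 next round, worth 0.41 × 238.16 = 97.6456 now, so the acquirer offers 97.6456, keeping 302.3544.

302.35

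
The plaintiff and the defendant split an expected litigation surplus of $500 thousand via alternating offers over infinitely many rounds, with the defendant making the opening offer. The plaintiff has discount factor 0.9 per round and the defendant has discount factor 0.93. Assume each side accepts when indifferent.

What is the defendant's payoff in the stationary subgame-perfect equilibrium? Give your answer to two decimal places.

306.75

When the defendant proposes, the plaintiff accepts any offer worth at least 0.9 times what the plaintiff would get by proposing next round; and vice versa.
This gives x = 500 − 0.9y and y = 500 − 0.93x, where x and y are each side's share when it proposes.
Hence (1 − 0.9·0.93)x = 500(1 − 0.9), i.e. 0.163·x = 50.
x ≈ 306.7485; the plaintiff's share is 500 − x ≈ 193.2515.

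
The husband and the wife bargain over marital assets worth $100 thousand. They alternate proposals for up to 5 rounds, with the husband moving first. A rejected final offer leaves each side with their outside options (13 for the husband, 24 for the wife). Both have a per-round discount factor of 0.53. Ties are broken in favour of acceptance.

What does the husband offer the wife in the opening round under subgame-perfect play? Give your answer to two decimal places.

Solve by backward induction from round 5.
Round 5 (the husband proposes): the wife gets 24 if talks fail, so the husband offers 24 and keeps 76.
Round 4 (the wife proposes): the husband can get 76 next round, worth 0.53 × 76 = 40.28 now. The wife offers 40.28 and keeps 100 − 40.28 = 59.72.
Round 3 (the husband proposes): the wife can get 59.72 next round, worth 0.53 × 59.72 = 31.6516 now, so the husband offers 31.6516, keeping 68.3484.
Round 2 (the wife proposes): the husband can get 68.3484 next round, worth 0.53 × 68.3484 = 36.224652 now; the wife offers that and keeps 63.775348.
Round 1 (the husband proposes): the wife can get 63.775348 next round, worth 0.53 × 63.775348 = 33.80093444 now. The husband offers 33.80093444 and keeps 100 − 33.80093444 = 66.19906556.

33.80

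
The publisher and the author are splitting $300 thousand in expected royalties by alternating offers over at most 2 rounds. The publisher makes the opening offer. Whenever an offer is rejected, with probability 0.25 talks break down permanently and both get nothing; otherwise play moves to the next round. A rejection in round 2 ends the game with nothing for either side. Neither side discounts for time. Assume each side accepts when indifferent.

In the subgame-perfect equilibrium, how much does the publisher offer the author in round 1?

Round 2 (the author proposes): the publisher will accept anything ≥ 0, so the author offers 0 and keeps 300.
Round 1 (the publisher proposes): rejecting gives the author an expected 0.75 × 300 = 225. The publisher offers 225 and keeps 300 − 225 = 75.

225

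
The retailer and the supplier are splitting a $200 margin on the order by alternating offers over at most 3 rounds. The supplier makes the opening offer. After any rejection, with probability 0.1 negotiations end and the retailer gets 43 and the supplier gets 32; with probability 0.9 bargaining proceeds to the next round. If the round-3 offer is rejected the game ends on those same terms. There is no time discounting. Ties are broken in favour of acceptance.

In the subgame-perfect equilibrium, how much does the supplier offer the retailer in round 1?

54.25

By backward induction:
Round 3 (the supplier proposes): the retailer gets 43 if talks fail, so the supplier offers 43 and keeps 157.
Round 2 (the retailer proposes): rejecting gives the supplier an expected 0.9 × 157 + 0.1 × 32 = 144.5; the retailer offers that and keeps 55.5.
Round 1 (the supplier proposes): rejecting gives the retailer an expected 0.9 × 55.5 + 0.1 × 43 = 54.25; the supplier offers that and keeps 145.75.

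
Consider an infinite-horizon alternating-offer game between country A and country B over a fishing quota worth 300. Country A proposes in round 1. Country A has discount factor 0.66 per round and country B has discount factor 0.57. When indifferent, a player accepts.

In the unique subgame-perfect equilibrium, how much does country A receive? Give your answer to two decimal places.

206.80

In a stationary SPE each proposer offers the other exactly their discounted continuation value.
If country A keeps x when proposing and country B keeps y when proposing, then x = 300 − 0.57y and y = 300 − 0.66x.
Solving: x = 300(1 − 0.57) / (1 − 0.66·0.57) = 129 / 0.6238 ≈ 206.7971.
Country B gets 300 − 206.7971 ≈ 93.2029.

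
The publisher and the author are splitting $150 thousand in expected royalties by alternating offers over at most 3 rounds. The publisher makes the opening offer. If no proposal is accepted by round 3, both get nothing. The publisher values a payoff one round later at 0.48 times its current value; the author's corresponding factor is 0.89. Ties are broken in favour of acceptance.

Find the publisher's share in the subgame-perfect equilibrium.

80.58

Solve by backward induction from round 3.
Round 3 (the publisher proposes): rejection yields 0 for the author; the publisher offers 0 and keeps 150.
Round 2 (the author proposes): the publisher can get 150 next round, worth 0.48 × 150 = 72 now, so the author offers 72, keeping 78.
Round 1 (the publisher proposes): the author can get 78 next round, worth 0.89 × 78 = 69.42 now; the publisher offers that and keeps 80.58.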